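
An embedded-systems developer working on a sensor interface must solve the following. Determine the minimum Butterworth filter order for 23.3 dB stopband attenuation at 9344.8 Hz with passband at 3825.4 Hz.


Butterworth filter order formula:
n = log10(10^(A/10) - 1) / (2 * log10(f_stop/f_pass))
10^(23.3/10) - 1 = 212.7962
f_stop/f_pass = 9344.8 / 3825.4 = 2.4428
n = 3.0008 -> ceil = 4

4


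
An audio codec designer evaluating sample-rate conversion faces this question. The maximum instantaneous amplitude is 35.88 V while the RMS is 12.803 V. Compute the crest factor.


Crest factor is the ratio of peak to RMS:
CF = V_peak / V_rms
   = 35.88 / 12.803
   = 2.8025

2.8025


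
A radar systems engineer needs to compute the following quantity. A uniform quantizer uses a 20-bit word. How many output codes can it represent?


Number of quantization levels = 2^N
= 2^20
= 1048576

1048576


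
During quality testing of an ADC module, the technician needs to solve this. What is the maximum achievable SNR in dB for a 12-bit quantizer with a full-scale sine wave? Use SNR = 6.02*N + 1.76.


Theoretical SNR for a full-scale sinusoid:
SNR = 6.02 * N + 1.76
    = 6.02 * 12 + 1.76
    = 72.24 + 1.76
    = 74.0 dB

74.0 dB


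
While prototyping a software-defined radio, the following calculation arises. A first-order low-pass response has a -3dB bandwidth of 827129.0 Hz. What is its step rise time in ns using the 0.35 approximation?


Rise time from bandwidth relationship:
tr = 0.35 / BW
   = 0.35 / 827129.0
   = 4.231504397e-07 s
   = 423.1504 ns

423.1504 ns


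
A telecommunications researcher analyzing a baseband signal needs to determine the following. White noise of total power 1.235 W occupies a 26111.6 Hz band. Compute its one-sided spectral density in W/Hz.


Power spectral density:
PSD = P / BW
    = 1.235 / 26111.6
    = 4.73e-05 W/Hz

4.73e-05 W/Hz


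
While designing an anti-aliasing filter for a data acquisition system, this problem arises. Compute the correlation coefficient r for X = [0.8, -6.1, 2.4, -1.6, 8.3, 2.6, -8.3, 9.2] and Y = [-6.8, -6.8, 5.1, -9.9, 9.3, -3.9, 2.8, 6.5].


Pearson correlation coefficient (population):
r = cov(X,Y) / (std(X) * std(Y))
Mean X = 0.9125, Mean Y = -0.4625
Cov(X,Y) = 21.388281
Std(X) = 5.795351, Std(Y) = 6.76922
r = 0.5452

0.5452


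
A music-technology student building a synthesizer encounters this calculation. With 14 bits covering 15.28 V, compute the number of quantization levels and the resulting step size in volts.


Step 1 — number of quantization levels:
L = 2^N = 2^14 = 16384

Step 2 — LSB step size:
delta = Vfs / L
      = 15.28 / 16384
      = 0.00093262 V

Levels = 16384; step size = 0.00093262 V


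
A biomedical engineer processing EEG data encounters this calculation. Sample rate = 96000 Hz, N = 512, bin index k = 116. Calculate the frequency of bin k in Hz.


Frequency of DFT bin k:
f_k = k * fs / N
    = 116 * 96000 / 512
    = 11136000 / 512
    = 21750.0 Hz

21750.0 Hz


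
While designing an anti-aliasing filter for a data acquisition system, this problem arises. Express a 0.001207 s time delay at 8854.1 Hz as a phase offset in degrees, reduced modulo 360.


Phase shift from frequency and time delay:
phi = 360 * f * t_delay
    = 360 * 8854.1 * 0.001207
    = 3847.28 degrees
    mod 360 = 247.28 degrees

247.28 degrees


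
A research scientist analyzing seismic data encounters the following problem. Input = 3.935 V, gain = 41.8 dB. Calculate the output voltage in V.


Output voltage from dB gain:
V_out = V_in * 10^(gain_dB / 20)
      = 3.935 * 10^(41.8 / 20)
      = 3.935 * 123.026877
      = 484.1108 V

484.1108 V


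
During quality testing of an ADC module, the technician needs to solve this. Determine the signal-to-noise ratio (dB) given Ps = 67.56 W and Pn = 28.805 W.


SNR in decibels:
SNR = 10 * log10(Ps / Pn)
    = 10 * log10(67.56 / 28.805)
    = 10 * log10(2.3454)
    = 10 * 0.3702
    = 3.7 dB

3.7 dB


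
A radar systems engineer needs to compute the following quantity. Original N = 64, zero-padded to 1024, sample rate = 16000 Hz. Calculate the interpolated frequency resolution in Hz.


Frequency resolution after zero-padding:
N_padded = 64 * 16 = 1024
df = fs / N_padded
   = 16000 / 1024
   = 15.625 Hz

15.625 Hz


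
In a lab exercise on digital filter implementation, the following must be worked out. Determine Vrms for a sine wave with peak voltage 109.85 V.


RMS voltage for a sinusoidal waveform:
V_rms = V_peak / sqrt(2)
      = 109.85 / 1.414214
      = 77.676 V

77.676 V


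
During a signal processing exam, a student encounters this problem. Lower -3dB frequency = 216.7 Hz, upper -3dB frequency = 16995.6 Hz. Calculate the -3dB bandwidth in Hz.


Bandwidth is the difference of -3dB frequencies:
BW = f_high - f_low
   = 16995.6 - 216.7
   = 16778.9 Hz

16778.9 Hz


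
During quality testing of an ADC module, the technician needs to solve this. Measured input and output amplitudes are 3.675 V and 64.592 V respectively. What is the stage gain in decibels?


Voltage gain in dB:
G = 20 * log10(Vout / Vin)
  = 20 * log10(64.592 / 3.675)
  = 20 * log10(17.576054)
  = 20 * 1.244921
  = 24.9 dB

24.9 dB


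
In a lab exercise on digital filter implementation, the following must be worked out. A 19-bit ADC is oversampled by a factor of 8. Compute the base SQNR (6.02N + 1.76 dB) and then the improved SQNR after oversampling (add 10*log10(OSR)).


Step 1 — baseline SQNR at Nyquist:
SQNR_base = 6.02*N + 1.76
          = 6.02*19 + 1.76
          = 116.14 dB

Step 2 — oversampling processing gain:
G = 10*log10(OSR) = 10*log10(8) = 9.03 dB

Step 3 — total:
SQNR_total = 116.14 + 9.03 = 125.17 dB

Base SQNR = 116.14 dB; oversampled SQNR = 125.17 dB


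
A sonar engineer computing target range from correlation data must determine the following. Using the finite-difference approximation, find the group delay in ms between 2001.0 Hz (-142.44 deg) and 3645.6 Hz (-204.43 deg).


Group delay from phase difference:
tau = -d(phi)/d(omega)
d(phi) = -61.99 deg = -1.08193 rad
d(omega) = 2*pi*(3645.6 - 2001.0) = 10333.3266 rad/s
tau = -(-1.08193) / 10333.3266
    = 0.1047 ms

0.1047 ms


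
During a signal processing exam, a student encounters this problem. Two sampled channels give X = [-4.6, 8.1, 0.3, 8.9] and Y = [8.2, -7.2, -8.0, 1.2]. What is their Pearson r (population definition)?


Pearson correlation coefficient (population):
r = cov(X,Y) / (std(X) * std(Y))
Mean X = 3.175, Mean Y = -1.45
Cov(X,Y) = -17.33625
Std(X) = 5.60686, Std(Y) = 6.635322
r = -0.466

-0.466


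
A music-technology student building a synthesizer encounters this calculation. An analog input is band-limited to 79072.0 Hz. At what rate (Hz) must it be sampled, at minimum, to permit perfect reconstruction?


The Nyquist rate is twice the maximum frequency component.
fs_min = 2 * fmax
      = 2 * 79072.0
      = 158144.0 Hz

158144.0


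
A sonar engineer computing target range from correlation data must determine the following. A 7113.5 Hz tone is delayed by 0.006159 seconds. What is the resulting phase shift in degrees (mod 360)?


Phase shift from frequency and time delay:
phi = 360 * f * t_delay
    = 360 * 7113.5 * 0.006159
    = 15772.34 degrees
    mod 360 = 292.34 degrees

292.34 degrees


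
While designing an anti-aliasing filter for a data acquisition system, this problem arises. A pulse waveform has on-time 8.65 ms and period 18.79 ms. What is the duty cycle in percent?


Duty cycle as a percentage:
DC = (t_on / T) * 100
   = (8.65 / 18.79) * 100
   = 0.460351 * 100
   = 46.04 %

46.04 %


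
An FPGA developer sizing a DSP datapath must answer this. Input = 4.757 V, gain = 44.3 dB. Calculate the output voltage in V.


Output voltage from dB gain:
V_out = V_in * 10^(gain_dB / 20)
      = 4.757 * 10^(44.3 / 20)
      = 4.757 * 164.058977
      = 780.4286 V

780.4286 V


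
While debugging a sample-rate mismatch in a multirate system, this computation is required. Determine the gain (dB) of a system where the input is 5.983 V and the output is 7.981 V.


Voltage gain in dB:
G = 20 * log10(Vout / Vin)
  = 20 * log10(7.981 / 5.983)
  = 20 * log10(1.333946)
  = 20 * 0.125138
  = 2.5 dB

2.5 dB


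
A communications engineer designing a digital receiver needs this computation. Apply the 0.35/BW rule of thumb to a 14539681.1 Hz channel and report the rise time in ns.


Rise time from bandwidth relationship:
tr = 0.35 / BW
   = 0.35 / 14539681.1
   = 2.407205479e-08 s
   = 24.0721 ns

24.0721 ns


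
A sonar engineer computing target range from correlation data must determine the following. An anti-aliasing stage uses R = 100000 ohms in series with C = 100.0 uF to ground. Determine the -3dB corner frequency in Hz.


Cutoff frequency of a first-order RC filter:
fc = 1 / (2 * pi * R * C)
C = 100.0 uF = 0.0001 F
fc = 1 / (2 * pi * 100000 * 0.0001)
   = 1 / 62.831853071796
   = 0.015915 Hz

0.015915 Hz


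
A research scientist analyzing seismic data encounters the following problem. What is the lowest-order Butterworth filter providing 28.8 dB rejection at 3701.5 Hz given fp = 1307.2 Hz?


Butterworth filter order formula:
n = log10(10^(A/10) - 1) / (2 * log10(f_stop/f_pass))
10^(28.8/10) - 1 = 757.5776
f_stop/f_pass = 3701.5 / 1307.2 = 2.8316
n = 3.185 -> ceil = 4

4


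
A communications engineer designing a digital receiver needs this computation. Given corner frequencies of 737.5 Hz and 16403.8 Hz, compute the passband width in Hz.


Bandwidth is the difference of -3dB frequencies:
BW = f_high - f_low
   = 16403.8 - 737.5
   = 15666.3 Hz

15666.3 Hz


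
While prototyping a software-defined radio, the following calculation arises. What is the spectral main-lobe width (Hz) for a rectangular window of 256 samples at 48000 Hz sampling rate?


Main lobe width for a rectangular window:
Width = 2 * fs / N
      = 2 * 48000 / 256
      = 96000 / 256
      = 375.0 Hz

375.0 Hz


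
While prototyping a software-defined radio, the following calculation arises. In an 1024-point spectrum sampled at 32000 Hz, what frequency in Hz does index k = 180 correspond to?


Frequency of DFT bin k:
f_k = k * fs / N
    = 180 * 32000 / 1024
    = 5760000 / 1024
    = 5625.0 Hz

5625.0 Hz


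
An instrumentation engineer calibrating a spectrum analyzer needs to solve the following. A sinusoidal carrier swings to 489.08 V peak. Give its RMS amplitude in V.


RMS voltage for a sinusoidal waveform:
V_rms = V_peak / sqrt(2)
      = 489.08 / 1.414214
      = 345.832 V

345.832 V


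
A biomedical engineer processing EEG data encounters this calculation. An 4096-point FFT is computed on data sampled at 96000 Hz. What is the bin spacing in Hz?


DFT frequency resolution:
df = fs / N
   = 96000 / 4096
   = 23.4375 Hz

23.4375 Hz


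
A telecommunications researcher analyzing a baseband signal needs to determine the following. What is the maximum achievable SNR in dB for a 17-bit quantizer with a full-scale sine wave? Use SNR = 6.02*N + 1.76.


Theoretical SNR for a full-scale sinusoid:
SNR = 6.02 * N + 1.76
    = 6.02 * 17 + 1.76
    = 102.34 + 1.76
    = 104.1 dB

104.1 dB


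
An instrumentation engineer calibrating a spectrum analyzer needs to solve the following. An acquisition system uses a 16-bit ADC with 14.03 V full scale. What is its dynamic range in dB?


Dynamic range from full-scale to LSB:
V_min = V_max / 2^bits = 14.03 / 2^16
DR = 20 * log10(V_max / V_min)
   = 20 * log10(2^16)
   = 20 * 16 * log10(2)
   = 96.33 dB

96.33 dB


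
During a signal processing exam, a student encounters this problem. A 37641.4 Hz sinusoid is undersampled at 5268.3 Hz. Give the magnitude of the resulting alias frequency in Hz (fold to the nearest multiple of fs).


Compute the nearest integer multiple of fs to the signal:
n = round(37641.4 / 5268.3) = 7
f_alias = |37641.4 - 7 * 5268.3|
        = |37641.4 - 36878.1|
        = 763.3 Hz

763.3


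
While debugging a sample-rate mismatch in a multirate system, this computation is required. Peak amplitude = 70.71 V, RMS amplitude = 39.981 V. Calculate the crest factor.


Crest factor is the ratio of peak to RMS:
CF = V_peak / V_rms
   = 70.71 / 39.981
   = 1.7686

1.7686


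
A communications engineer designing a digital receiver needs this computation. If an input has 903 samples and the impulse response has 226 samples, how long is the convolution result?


Linear convolution output length:
L = N + M - 1
  = 903 + 226 - 1
  = 1128 samples

1128


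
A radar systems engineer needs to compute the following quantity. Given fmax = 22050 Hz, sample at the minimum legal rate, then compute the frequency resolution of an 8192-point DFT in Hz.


Step 1 — Nyquist sampling rate:
fs = 2 * fmax = 2 * 22050 = 44100 Hz

Step 2 — DFT bin spacing:
df = fs / N = 44100 / 8192 = 5.3833 Hz

5.3833 Hz


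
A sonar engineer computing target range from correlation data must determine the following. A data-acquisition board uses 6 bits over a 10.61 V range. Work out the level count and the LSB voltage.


Step 1 — number of quantization levels:
L = 2^N = 2^6 = 64

Step 2 — LSB step size:
delta = Vfs / L
      = 10.61 / 64
      = 0.16578125 V

Levels = 64; step size = 0.16578125 V


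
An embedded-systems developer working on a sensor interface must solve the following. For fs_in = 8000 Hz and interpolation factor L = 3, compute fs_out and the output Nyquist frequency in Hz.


Step 1 — output sample rate after interpolation by L:
fs_out = L * fs_in = 3 * 8000 = 24000 Hz

Step 2 — Nyquist frequency of the output stream:
f_Nyq = fs_out / 2 = 24000 / 2 = 12000.0 Hz

fs_out = 24000 Hz; f_Nyquist = 12000.0 Hz


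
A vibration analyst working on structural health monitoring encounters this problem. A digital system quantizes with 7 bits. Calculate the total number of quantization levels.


Number of quantization levels = 2^N
= 2^7
= 128

128


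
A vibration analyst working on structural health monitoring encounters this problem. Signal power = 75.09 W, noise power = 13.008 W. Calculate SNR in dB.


SNR in decibels:
SNR = 10 * log10(Ps / Pn)
    = 10 * log10(75.09 / 13.008)
    = 10 * log10(5.7726)
    = 10 * 0.7614
    = 7.61 dB

7.61 dB


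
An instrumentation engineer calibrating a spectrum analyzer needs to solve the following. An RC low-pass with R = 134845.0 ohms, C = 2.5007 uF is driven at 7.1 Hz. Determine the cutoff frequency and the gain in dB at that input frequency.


Step 1 — cutoff frequency:
fc = 1 / (2*pi*R*C)
C = 2.5007 uF = 2.5007e-06 F
fc = 1 / (2*pi*134845.0*2.5007e-06)
   = 0.47198 Hz

Step 2 — magnitude at f = 7.1 Hz:
|H(f)| = 1 / sqrt(1 + (f/fc)^2)
f/fc = 7.1 / 0.47198 = 15.04301
|H| = 1 / sqrt(1 + 226.29215) = 0.0663297
|H|_dB = 20*log10(0.0663297) = -23.57 dB

fc = 0.47198 Hz; |H(7.1 Hz)| = -23.57 dB


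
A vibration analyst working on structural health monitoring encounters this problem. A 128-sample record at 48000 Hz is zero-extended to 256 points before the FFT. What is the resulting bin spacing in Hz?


Frequency resolution after zero-padding:
N_padded = 128 * 2 = 256
df = fs / N_padded
   = 48000 / 256
   = 187.5 Hz

187.5 Hz


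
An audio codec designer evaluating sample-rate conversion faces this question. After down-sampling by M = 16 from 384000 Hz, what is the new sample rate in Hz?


Decimation reduces the sample rate:
fs_out = fs_in / M
       = 384000 / 16
       = 24000.0 Hz

24000.0 Hz


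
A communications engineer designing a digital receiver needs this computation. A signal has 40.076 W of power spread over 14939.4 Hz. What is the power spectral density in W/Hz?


Power spectral density:
PSD = P / BW
    = 40.076 / 14939.4
    = 0.00268257 W/Hz

0.00268257 W/Hz


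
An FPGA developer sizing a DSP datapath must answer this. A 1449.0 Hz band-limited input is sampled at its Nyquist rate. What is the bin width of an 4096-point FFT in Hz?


Step 1 — Nyquist sampling rate:
fs = 2 * fmax = 2 * 1449.0 = 2898.0 Hz

Step 2 — DFT bin spacing:
df = fs / N = 2898.0 / 4096 = 0.7075 Hz

0.7075 Hz


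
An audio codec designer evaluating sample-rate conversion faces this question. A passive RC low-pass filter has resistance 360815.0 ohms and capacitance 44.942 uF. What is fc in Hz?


Cutoff frequency of a first-order RC filter:
fc = 1 / (2 * pi * R * C)
C = 44.942 uF = 4.4942e-05 F
fc = 1 / (2 * pi * 360815.0 * 4.4942e-05)
   = 1 / 101.88654788207
   = 0.009815 Hz

0.009815 Hz


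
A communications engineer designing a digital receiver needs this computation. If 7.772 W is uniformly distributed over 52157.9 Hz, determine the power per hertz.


Power spectral density:
PSD = P / BW
    = 7.772 / 52157.9
    = 0.00014901 W/Hz

0.00014901 W/Hz


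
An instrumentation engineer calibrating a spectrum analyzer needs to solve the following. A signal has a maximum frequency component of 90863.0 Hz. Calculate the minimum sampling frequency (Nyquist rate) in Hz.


The Nyquist rate is twice the maximum frequency component.
fs_min = 2 * fmax
      = 2 * 90863.0
      = 181726.0 Hz

181726.0


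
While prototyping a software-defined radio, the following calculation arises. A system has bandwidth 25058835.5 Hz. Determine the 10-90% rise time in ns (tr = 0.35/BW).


Rise time from bandwidth relationship:
tr = 0.35 / BW
   = 0.35 / 25058835.5
   = 1.396712948e-08 s
   = 13.9671 ns

13.9671 ns


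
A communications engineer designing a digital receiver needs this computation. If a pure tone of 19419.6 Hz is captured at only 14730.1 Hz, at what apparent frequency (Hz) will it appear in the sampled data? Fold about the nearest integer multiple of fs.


Compute the nearest integer multiple of fs to the signal:
n = round(19419.6 / 14730.1) = 1
f_alias = |19419.6 - 1 * 14730.1|
        = |19419.6 - 14730.1|
        = 4689.5 Hz

4689.5


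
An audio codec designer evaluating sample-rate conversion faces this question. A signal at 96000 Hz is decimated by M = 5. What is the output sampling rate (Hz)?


Decimation reduces the sample rate:
fs_out = fs_in / M
       = 96000 / 5
       = 19200.0 Hz

19200.0 Hz


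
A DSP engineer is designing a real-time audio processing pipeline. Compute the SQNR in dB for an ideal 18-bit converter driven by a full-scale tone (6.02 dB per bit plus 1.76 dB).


Theoretical SNR for a full-scale sinusoid:
SNR = 6.02 * N + 1.76
    = 6.02 * 18 + 1.76
    = 108.36 + 1.76
    = 110.12 dB

110.12 dB


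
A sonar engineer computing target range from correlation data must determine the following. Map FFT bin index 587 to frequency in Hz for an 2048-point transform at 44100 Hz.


Frequency of DFT bin k:
f_k = k * fs / N
    = 587 * 44100 / 2048
    = 25886700 / 2048
    = 12639.99 Hz

12639.99 Hz


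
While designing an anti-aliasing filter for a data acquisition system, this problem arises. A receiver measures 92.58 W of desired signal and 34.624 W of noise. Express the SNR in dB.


SNR in decibels:
SNR = 10 * log10(Ps / Pn)
    = 10 * log10(92.58 / 34.624)
    = 10 * log10(2.6739)
    = 10 * 0.4271
    = 4.27 dB

4.27 dB


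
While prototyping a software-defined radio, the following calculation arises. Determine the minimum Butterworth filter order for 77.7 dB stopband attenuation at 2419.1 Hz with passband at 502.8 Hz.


Butterworth filter order formula:
n = log10(10^(A/10) - 1) / (2 * log10(f_stop/f_pass))
10^(77.7/10) - 1 = 58884364.5356
f_stop/f_pass = 2419.1 / 502.8 = 4.8113
n = 5.6943 -> ceil = 6

6


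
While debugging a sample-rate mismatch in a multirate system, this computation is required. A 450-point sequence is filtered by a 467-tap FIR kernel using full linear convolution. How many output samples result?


Linear convolution output length:
L = N + M - 1
  = 450 + 467 - 1
  = 916 samples

916


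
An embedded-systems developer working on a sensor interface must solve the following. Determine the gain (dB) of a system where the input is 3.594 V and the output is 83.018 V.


Voltage gain in dB:
G = 20 * log10(Vout / Vin)
  = 20 * log10(83.018 / 3.594)
  = 20 * log10(23.099054)
  = 20 * 1.363594
  = 27.27 dB

27.27 dB


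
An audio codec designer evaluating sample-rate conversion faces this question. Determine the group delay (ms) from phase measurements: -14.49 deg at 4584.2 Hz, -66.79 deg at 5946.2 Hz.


Group delay from phase difference:
tau = -d(phi)/d(omega)
d(phi) = -52.3 deg = -0.912807 rad
d(omega) = 2*pi*(5946.2 - 4584.2) = 8557.6984 rad/s
tau = -(-0.912807) / 8557.6984
    = 0.1067 ms

0.1067 ms


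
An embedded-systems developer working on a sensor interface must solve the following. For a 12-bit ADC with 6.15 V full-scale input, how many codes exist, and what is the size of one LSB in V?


Step 1 — number of quantization levels:
L = 2^N = 2^12 = 4096

Step 2 — LSB step size:
delta = Vfs / L
      = 6.15 / 4096
      = 0.00150146 V

Levels = 4096; step size = 0.00150146 V


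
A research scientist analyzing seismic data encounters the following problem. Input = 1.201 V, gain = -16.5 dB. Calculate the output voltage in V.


Output voltage from dB gain:
V_out = V_in * 10^(gain_dB / 20)
      = 1.201 * 10^(-16.5 / 20)
      = 1.201 * 0.149624
      = 0.1797 V

0.1797 V


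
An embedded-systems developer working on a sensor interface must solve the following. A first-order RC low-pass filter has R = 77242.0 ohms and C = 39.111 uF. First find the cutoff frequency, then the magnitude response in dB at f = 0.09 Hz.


Step 1 — cutoff frequency:
fc = 1 / (2*pi*R*C)
C = 39.111 uF = 3.9111e-05 F
fc = 1 / (2*pi*77242.0*3.9111e-05)
   = 0.0526827 Hz

Step 2 — magnitude at f = 0.09 Hz:
|H(f)| = 1 / sqrt(1 + (f/fc)^2)
f/fc = 0.09 / 0.0526827 = 1.708341
|H| = 1 / sqrt(1 + 2.918429) = 0.5051775
|H|_dB = 20*log10(0.5051775) = -5.93 dB

fc = 0.0526827 Hz; |H(0.09 Hz)| = -5.93 dB


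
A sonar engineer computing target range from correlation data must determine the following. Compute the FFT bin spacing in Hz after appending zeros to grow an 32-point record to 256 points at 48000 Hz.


Frequency resolution after zero-padding:
N_padded = 32 * 8 = 256
df = fs / N_padded
   = 48000 / 256
   = 187.5 Hz

187.5 Hz


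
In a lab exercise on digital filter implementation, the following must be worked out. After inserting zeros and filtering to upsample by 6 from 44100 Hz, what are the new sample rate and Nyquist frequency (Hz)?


Step 1 — output sample rate after interpolation by L:
fs_out = L * fs_in = 6 * 44100 = 264600 Hz

Step 2 — Nyquist frequency of the output stream:
f_Nyq = fs_out / 2 = 264600 / 2 = 132300.0 Hz

fs_out = 264600 Hz; f_Nyquist = 132300.0 Hz


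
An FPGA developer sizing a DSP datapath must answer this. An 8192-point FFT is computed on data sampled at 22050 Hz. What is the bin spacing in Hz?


DFT frequency resolution:
df = fs / N
   = 22050 / 8192
   = 2.6917 Hz

2.6917 Hz


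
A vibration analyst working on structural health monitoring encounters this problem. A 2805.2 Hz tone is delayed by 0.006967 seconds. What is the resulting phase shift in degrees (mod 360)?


Phase shift from frequency and time delay:
phi = 360 * f * t_delay
    = 360 * 2805.2 * 0.006967
    = 7035.78 degrees
    mod 360 = 195.78 degrees

195.78 degrees


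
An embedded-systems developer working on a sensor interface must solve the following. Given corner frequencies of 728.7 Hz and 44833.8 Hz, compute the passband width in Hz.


Bandwidth is the difference of -3dB frequencies:
BW = f_high - f_low
   = 44833.8 - 728.7
   = 44105.1 Hz

44105.1 Hz


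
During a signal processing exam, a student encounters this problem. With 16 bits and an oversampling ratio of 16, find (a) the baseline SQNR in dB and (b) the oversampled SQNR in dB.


Step 1 — baseline SQNR at Nyquist:
SQNR_base = 6.02*N + 1.76
          = 6.02*16 + 1.76
          = 98.08 dB

Step 2 — oversampling processing gain:
G = 10*log10(OSR) = 10*log10(16) = 12.04 dB

Step 3 — total:
SQNR_total = 98.08 + 12.04 = 110.12 dB

Base SQNR = 98.08 dB; oversampled SQNR = 110.12 dB


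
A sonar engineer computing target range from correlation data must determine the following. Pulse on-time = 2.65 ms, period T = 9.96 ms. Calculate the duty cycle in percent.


Duty cycle as a percentage:
DC = (t_on / T) * 100
   = (2.65 / 9.96) * 100
   = 0.266064 * 100
   = 26.61 %

26.61 %


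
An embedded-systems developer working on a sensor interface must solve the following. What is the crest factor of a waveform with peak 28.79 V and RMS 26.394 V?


Crest factor is the ratio of peak to RMS:
CF = V_peak / V_rms
   = 28.79 / 26.394
   = 1.0908

1.0908


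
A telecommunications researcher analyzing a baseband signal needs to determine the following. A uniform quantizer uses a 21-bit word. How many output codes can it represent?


Number of quantization levels = 2^N
= 2^21
= 2097152

2097152


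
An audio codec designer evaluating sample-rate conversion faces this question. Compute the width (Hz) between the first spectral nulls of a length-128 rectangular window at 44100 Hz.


Main lobe width for a rectangular window:
Width = 2 * fs / N
      = 2 * 44100 / 128
      = 88200 / 128
      = 689.062 Hz

689.062 Hz


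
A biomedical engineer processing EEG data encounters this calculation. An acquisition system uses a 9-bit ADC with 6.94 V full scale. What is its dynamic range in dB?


Dynamic range from full-scale to LSB:
V_min = V_max / 2^bits = 6.94 / 2^9
DR = 20 * log10(V_max / V_min)
   = 20 * log10(2^9)
   = 20 * 9 * log10(2)
   = 54.19 dB

54.19 dB


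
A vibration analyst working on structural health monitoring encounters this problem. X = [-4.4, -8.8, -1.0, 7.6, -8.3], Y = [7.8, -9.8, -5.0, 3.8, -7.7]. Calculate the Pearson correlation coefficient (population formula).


Pearson correlation coefficient (population):
r = cov(X,Y) / (std(X) * std(Y))
Mean X = -2.98, Mean Y = -2.18
Cov(X,Y) = 23.4456
Std(X) = 6.0008, Std(Y) = 6.809523
r = 0.5738

0.5738


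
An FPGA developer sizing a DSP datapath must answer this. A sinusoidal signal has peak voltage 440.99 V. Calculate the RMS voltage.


RMS voltage for a sinusoidal waveform:
V_rms = V_peak / sqrt(2)
      = 440.99 / 1.414214
      = 311.827 V

311.827 V


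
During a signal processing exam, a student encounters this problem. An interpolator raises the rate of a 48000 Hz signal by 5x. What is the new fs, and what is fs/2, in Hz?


Step 1 — output sample rate after interpolation by L:
fs_out = L * fs_in = 5 * 48000 = 240000 Hz

Step 2 — Nyquist frequency of the output stream:
f_Nyq = fs_out / 2 = 240000 / 2 = 120000.0 Hz

fs_out = 240000 Hz; f_Nyquist = 120000.0 Hz


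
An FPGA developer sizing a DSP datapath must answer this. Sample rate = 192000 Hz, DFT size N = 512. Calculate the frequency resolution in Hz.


DFT frequency resolution:
df = fs / N
   = 192000 / 512
   = 375.0 Hz

375.0 Hz


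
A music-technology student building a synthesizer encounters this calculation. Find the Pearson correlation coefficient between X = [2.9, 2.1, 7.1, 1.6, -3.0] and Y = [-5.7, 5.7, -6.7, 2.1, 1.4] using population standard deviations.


Pearson correlation coefficient (population):
r = cov(X,Y) / (std(X) * std(Y))
Mean X = 2.14, Mean Y = -0.64
Cov(X,Y) = -9.2244
Std(X) = 3.221552, Std(Y) = 4.778954
r = -0.5992

-0.5992


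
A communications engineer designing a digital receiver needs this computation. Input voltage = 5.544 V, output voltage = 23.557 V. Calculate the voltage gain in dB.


Voltage gain in dB:
G = 20 * log10(Vout / Vin)
  = 20 * log10(23.557 / 5.544)
  = 20 * log10(4.249098)
  = 20 * 0.628297
  = 12.57 dB

12.57 dB


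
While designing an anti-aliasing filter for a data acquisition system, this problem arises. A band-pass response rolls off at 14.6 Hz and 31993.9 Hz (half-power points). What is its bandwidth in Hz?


Bandwidth is the difference of -3dB frequencies:
BW = f_high - f_low
   = 31993.9 - 14.6
   = 31979.3 Hz

31979.3 Hz


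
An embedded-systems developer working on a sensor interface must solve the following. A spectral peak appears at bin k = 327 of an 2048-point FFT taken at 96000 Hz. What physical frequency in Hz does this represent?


Frequency of DFT bin k:
f_k = k * fs / N
    = 327 * 96000 / 2048
    = 31392000 / 2048
    = 15328.125 Hz

15328.125 Hz


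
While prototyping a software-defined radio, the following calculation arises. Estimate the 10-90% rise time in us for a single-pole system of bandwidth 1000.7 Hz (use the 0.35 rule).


Rise time from bandwidth relationship:
tr = 0.35 / BW
   = 0.35 / 1000.7
   = 0.0003497551714 s
   = 349.7552 us

349.7552 us


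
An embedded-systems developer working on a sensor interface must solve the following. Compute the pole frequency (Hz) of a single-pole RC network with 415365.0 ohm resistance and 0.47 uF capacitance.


Cutoff frequency of a first-order RC filter:
fc = 1 / (2 * pi * R * C)
C = 0.47 uF = 4.7e-07 F
fc = 1 / (2 * pi * 415365.0 * 4.7e-07)
   = 1 / 1.2266131746048
   = 0.815253 Hz

0.815253 Hz


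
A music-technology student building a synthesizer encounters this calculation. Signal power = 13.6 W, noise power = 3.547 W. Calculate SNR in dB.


SNR in decibels:
SNR = 10 * log10(Ps / Pn)
    = 10 * log10(13.6 / 3.547)
    = 10 * log10(3.8342)
    = 10 * 0.5837
    = 5.84 dB

5.84 dB


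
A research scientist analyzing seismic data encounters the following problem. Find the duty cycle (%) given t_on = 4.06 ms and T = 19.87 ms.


Duty cycle as a percentage:
DC = (t_on / T) * 100
   = (4.06 / 19.87) * 100
   = 0.204328 * 100
   = 20.43 %

20.43 %


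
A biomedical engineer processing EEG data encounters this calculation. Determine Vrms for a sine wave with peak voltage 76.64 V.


RMS voltage for a sinusoidal waveform:
V_rms = V_peak / sqrt(2)
      = 76.64 / 1.414214
      = 54.193 V

54.193 V


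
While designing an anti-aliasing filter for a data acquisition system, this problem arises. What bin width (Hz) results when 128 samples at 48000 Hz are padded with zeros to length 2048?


Frequency resolution after zero-padding:
N_padded = 128 * 16 = 2048
df = fs / N_padded
   = 48000 / 2048
   = 23.4375 Hz

23.4375 Hz


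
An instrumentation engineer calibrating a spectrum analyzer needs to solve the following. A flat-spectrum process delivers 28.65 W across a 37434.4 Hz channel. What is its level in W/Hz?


Power spectral density:
PSD = P / BW
    = 28.65 / 37434.4
    = 0.00076534 W/Hz

0.00076534 W/Hz


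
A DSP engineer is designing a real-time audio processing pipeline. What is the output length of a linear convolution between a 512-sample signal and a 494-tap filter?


Linear convolution output length:
L = N + M - 1
  = 512 + 494 - 1
  = 1005 samples

1005


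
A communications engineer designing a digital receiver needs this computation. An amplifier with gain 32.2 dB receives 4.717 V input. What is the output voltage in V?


Output voltage from dB gain:
V_out = V_in * 10^(gain_dB / 20)
      = 4.717 * 10^(32.2 / 20)
      = 4.717 * 40.738028
      = 192.1613 V

192.1613 V


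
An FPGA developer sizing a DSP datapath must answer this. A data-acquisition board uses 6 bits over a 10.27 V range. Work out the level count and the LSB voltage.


Step 1 — number of quantization levels:
L = 2^N = 2^6 = 64

Step 2 — LSB step size:
delta = Vfs / L
      = 10.27 / 64
      = 0.16046875 V

Levels = 64; step size = 0.16046875 V


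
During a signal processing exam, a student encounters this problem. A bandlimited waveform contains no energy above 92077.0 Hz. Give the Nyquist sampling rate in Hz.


The Nyquist rate is twice the maximum frequency component.
fs_min = 2 * fmax
      = 2 * 92077.0
      = 184154.0 Hz

184154.0


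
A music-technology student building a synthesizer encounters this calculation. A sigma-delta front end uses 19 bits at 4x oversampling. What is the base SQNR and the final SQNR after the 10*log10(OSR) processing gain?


Step 1 — baseline SQNR at Nyquist:
SQNR_base = 6.02*N + 1.76
          = 6.02*19 + 1.76
          = 116.14 dB

Step 2 — oversampling processing gain:
G = 10*log10(OSR) = 10*log10(4) = 6.02 dB

Step 3 — total:
SQNR_total = 116.14 + 6.02 = 122.16 dB

Base SQNR = 116.14 dB; oversampled SQNR = 122.16 dB


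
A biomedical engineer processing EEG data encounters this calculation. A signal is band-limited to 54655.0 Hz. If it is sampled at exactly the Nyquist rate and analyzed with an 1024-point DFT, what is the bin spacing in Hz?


Step 1 — Nyquist sampling rate:
fs = 2 * fmax = 2 * 54655.0 = 109310.0 Hz

Step 2 — DFT bin spacing:
df = fs / N = 109310.0 / 1024 = 106.748 Hz

106.748 Hz


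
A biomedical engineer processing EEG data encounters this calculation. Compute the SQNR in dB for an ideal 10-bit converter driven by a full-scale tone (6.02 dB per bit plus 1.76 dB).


Theoretical SNR for a full-scale sinusoid:
SNR = 6.02 * N + 1.76
    = 6.02 * 10 + 1.76
    = 60.2 + 1.76
    = 61.96 dB

61.96 dB


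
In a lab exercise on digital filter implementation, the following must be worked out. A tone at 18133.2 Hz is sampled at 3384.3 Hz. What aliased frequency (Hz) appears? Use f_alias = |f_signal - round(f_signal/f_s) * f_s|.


Compute the nearest integer multiple of fs to the signal:
n = round(18133.2 / 3384.3) = 5
f_alias = |18133.2 - 5 * 3384.3|
        = |18133.2 - 16921.5|
        = 1211.7 Hz

1211.7


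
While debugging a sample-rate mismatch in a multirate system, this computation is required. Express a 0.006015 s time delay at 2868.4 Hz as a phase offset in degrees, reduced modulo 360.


Phase shift from frequency and time delay:
phi = 360 * f * t_delay
    = 360 * 2868.4 * 0.006015
    = 6211.23 degrees
    mod 360 = 91.23 degrees

91.23 degrees


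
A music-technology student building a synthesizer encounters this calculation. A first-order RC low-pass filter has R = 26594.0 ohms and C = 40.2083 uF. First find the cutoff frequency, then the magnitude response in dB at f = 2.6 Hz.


Step 1 — cutoff frequency:
fc = 1 / (2*pi*R*C)
C = 40.2083 uF = 4.02083e-05 F
fc = 1 / (2*pi*26594.0*4.02083e-05)
   = 0.14884 Hz

Step 2 — magnitude at f = 2.6 Hz:
|H(f)| = 1 / sqrt(1 + (f/fc)^2)
f/fc = 2.6 / 0.14884 = 17.468422
|H| = 1 / sqrt(1 + 305.145767) = 0.0571526
|H|_dB = 20*log10(0.0571526) = -24.86 dB

fc = 0.14884 Hz; |H(2.6 Hz)| = -24.86 dB


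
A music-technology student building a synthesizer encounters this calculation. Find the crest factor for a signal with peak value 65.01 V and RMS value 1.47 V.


Crest factor is the ratio of peak to RMS:
CF = V_peak / V_rms
   = 65.01 / 1.47
   = 44.2245

44.2245


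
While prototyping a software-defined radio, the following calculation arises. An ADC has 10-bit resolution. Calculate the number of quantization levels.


Number of quantization levels = 2^N
= 2^10
= 1024

1024


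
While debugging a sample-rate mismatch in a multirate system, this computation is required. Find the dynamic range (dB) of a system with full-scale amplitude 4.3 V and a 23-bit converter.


Dynamic range from full-scale to LSB:
V_min = V_max / 2^bits = 4.3 / 2^23
DR = 20 * log10(V_max / V_min)
   = 20 * log10(2^23)
   = 20 * 23 * log10(2)
   = 138.47 dB

138.47 dB


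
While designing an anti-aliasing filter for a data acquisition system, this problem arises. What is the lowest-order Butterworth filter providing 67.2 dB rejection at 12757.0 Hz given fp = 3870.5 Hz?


Butterworth filter order formula:
n = log10(10^(A/10) - 1) / (2 * log10(f_stop/f_pass))
10^(67.2/10) - 1 = 5248073.6025
f_stop/f_pass = 12757.0 / 3870.5 = 3.296
n = 6.4867 -> ceil = 7

7


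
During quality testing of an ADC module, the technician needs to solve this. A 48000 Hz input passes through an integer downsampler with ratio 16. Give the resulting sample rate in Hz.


Decimation reduces the sample rate:
fs_out = fs_in / M
       = 48000 / 16
       = 3000.0 Hz

3000.0 Hz


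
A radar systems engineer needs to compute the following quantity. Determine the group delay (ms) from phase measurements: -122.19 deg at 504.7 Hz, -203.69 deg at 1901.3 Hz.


Group delay from phase difference:
tau = -d(phi)/d(omega)
d(phi) = -81.5 deg = -1.422443 rad
d(omega) = 2*pi*(1901.3 - 504.7) = 8775.0966 rad/s
tau = -(-1.422443) / 8775.0966
    = 0.1621 ms

0.1621 ms


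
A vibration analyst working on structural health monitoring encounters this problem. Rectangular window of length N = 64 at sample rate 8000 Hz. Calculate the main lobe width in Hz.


Main lobe width for a rectangular window:
Width = 2 * fs / N
      = 2 * 8000 / 64
      = 16000 / 64
      = 250.0 Hz

250.0 Hz


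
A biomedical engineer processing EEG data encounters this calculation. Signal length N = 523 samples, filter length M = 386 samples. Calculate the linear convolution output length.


Linear convolution output length:
L = N + M - 1
  = 523 + 386 - 1
  = 908 samples

908


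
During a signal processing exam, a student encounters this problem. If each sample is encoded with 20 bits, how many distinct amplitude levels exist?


Number of quantization levels = 2^N
= 2^20
= 1048576

1048576


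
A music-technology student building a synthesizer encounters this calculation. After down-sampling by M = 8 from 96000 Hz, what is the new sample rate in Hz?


Decimation reduces the sample rate:
fs_out = fs_in / M
       = 96000 / 8
       = 12000.0 Hz

12000.0 Hz


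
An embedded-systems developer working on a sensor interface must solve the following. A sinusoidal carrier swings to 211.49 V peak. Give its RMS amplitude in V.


RMS voltage for a sinusoidal waveform:
V_rms = V_peak / sqrt(2)
      = 211.49 / 1.414214
      = 149.546 V

149.546 V


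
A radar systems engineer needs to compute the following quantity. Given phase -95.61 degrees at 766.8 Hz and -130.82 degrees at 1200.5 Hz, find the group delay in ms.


Group delay from phase difference:
tau = -d(phi)/d(omega)
d(phi) = -35.21 deg = -0.61453 rad
d(omega) = 2*pi*(1200.5 - 766.8) = 2725.0175 rad/s
tau = -(-0.61453) / 2725.0175
    = 0.2255 ms

0.2255 ms


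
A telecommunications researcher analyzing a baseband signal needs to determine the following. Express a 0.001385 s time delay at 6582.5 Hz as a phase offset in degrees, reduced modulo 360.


Phase shift from frequency and time delay:
phi = 360 * f * t_delay
    = 360 * 6582.5 * 0.001385
    = 3282.03 degrees
    mod 360 = 42.03 degrees

42.03 degrees


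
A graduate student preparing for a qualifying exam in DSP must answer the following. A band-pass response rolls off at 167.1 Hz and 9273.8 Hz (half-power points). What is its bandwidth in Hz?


Bandwidth is the difference of -3dB frequencies:
BW = f_high - f_low
   = 9273.8 - 167.1
   = 9106.7 Hz

9106.7 Hz


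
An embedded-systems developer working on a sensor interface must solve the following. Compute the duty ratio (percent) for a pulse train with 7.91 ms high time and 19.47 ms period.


Duty cycle as a percentage:
DC = (t_on / T) * 100
   = (7.91 / 19.47) * 100
   = 0.406266 * 100
   = 40.63 %

40.63 %


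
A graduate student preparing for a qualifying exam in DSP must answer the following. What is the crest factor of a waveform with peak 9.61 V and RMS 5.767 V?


Crest factor is the ratio of peak to RMS:
CF = V_peak / V_rms
   = 9.61 / 5.767
   = 1.6664

1.6664


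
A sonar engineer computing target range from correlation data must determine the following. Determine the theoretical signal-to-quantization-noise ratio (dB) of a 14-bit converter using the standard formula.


Theoretical SNR for a full-scale sinusoid:
SNR = 6.02 * N + 1.76
    = 6.02 * 14 + 1.76
    = 84.28 + 1.76
    = 86.04 dB

86.04 dB


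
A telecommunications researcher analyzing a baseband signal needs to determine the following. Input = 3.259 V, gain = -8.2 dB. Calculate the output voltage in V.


Output voltage from dB gain:
V_out = V_in * 10^(gain_dB / 20)
      = 3.259 * 10^(-8.2 / 20)
      = 3.259 * 0.389045
      = 1.2679 V

1.2679 V
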